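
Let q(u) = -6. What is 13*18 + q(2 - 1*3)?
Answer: 228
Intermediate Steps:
13*18 + q(2 - 1*3) = 13*18 - 6 = 234 - 6 = 228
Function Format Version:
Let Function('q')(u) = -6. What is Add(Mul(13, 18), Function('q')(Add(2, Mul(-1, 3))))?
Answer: 228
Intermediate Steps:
Add(Mul(13, 18), Function('q')(Add(2, Mul(-1, 3)))) = Add(Mul(13, 18), -6) = Add(234, -6) = 228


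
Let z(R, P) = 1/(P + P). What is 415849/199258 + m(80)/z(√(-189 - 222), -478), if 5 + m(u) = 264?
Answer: -49336661983/199258 ≈ -2.4760e+5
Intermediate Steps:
m(u) = 259 (m(u) = -5 + 264 = 259)
z(R, P) = 1/(2*P)
415849/199258 + m(80)/z(√(-189 - 222), -478) = 415849/199258 + 259/(((½)/(-478))) = 415849*(1/199258) + 259/(((½)*(-1/478))) = 415849/199258 + 259/(-1/956) = 415849/199258 + 259*(-956) = 415849/199258 - 247604 = -49336661983/199258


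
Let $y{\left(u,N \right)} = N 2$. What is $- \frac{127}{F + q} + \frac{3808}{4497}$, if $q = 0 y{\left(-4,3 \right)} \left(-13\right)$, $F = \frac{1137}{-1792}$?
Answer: $\frac{114197216}{568121} \approx 201.01$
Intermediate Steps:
$y{\left(u,N \right)} = 2 N$
$F = - \frac{1137}{1792}$ ($F = 1137 \left(- \frac{1}{1792}\right) = - \frac{1137}{1792} \approx -0.63449$)
$q = 0$ ($q = 0 \cdot 2 \cdot 3 \left(-13\right) = 0 \cdot 6 \left(-13\right) = 0 \left(-13\right) = 0$)
$- \frac{127}{F + q} + \frac{3808}{4497} = - \frac{127}{- \frac{1137}{1792} + 0} + \frac{3808}{4497} = - \frac{127}{- \frac{1137}{1792}} + 3808 \cdot \frac{1}{4497} = \left(-127\right) \left(- \frac{1792}{1137}\right) + \frac{3808}{4497} = \frac{227584}{1137} + \frac{3808}{4497} = \frac{114197216}{568121}$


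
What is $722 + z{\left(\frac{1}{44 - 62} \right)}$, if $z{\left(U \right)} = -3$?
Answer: $719$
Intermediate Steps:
$722 + z{\left(\frac{1}{44 - 62} \right)} = 722 - 3 = 719$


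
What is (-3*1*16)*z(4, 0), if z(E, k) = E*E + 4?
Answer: -960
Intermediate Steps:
z(E, k) = 4 + E² (z(E, k) = E² + 4 = 4 + E²)
(-3*1*16)*z(4, 0) = (-3*1*16)*(4 + 4²) = (-3*16)*(4 + 16) = -48*20 = -960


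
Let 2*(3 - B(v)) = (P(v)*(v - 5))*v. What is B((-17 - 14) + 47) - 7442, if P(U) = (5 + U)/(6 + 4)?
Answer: -38119/5 ≈ -7623.8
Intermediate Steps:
P(U) = ½ + U/10 (P(U) = (5 + U)/10 = (5 + U)*(⅒) = ½ + U/10)
B(v) = 3 - v*(½ + v/10)*(-5 + v)/2 (B(v) = 3 - (½ + v/10)*(v - 5)*v/2 = 3 - (½ + v/10)*(-5 + v)*v/2 = 3 - v*(½ + v/10)*(-5 + v)/2)
B((-17 - 14) + 47) - 7442 = (3 - ((-17 - 14) + 47)³/20 + 5*((-17 - 14) + 47)/4) - 7442 = (3 - (-31 + 47)³/20 + 5*(-31 + 47)/4) - 7442 = (3 - 1/20*16³ + (5/4)*16) - 7442 = (3 - 1/20*4096 + 20) - 7442 = (3 - 1024/5 + 20) - 7442 = -909/5 - 7442 = -38119/5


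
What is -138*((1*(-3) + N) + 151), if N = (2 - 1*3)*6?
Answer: -19596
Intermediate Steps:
N = -6 (N = (2 - 3)*6 = -1*6 = -6)
-138*((1*(-3) + N) + 151) = -138*((1*(-3) - 6) + 151) = -138*((-3 - 6) + 151) = -138*(-9 + 151) = -138*142 = -19596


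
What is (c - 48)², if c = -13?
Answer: 3721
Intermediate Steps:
(c - 48)² = (-13 - 48)² = (-61)² = 3721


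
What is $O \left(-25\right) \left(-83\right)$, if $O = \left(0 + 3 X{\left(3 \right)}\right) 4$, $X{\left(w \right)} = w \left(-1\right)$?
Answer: $-74700$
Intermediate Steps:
$X{\left(w \right)} = - w$
$O = -36$ ($O = \left(0 + 3 \left(\left(-1\right) 3\right)\right) 4 = \left(0 + 3 \left(-3\right)\right) 4 = \left(0 - 9\right) 4 = \left(-9\right) 4 = -36$)
$O \left(-25\right) \left(-83\right) = \left(-36\right) \left(-25\right) \left(-83\right) = 900 \left(-83\right) = -74700$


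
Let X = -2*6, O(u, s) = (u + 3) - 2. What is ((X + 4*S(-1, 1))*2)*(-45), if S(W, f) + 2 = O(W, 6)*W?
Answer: 1800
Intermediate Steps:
O(u, s) = 1 + u (O(u, s) = (3 + u) - 2 = 1 + u)
X = -12
S(W, f) = -2 + W*(1 + W) (S(W, f) = -2 + (1 + W)*W = -2 + W*(1 + W))
((X + 4*S(-1, 1))*2)*(-45) = ((-12 + 4*(-2 - (1 - 1)))*2)*(-45) = ((-12 + 4*(-2 - 1*0))*2)*(-45) = ((-12 + 4*(-2 + 0))*2)*(-45) = ((-12 + 4*(-2))*2)*(-45) = ((-12 - 8)*2)*(-45) = -20*2*(-45) = -40*(-45) = 1800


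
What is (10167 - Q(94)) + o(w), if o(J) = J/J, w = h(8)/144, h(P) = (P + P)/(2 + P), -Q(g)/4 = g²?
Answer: 45512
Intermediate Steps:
Q(g) = -4*g²
h(P) = 2*P/(2 + P) (h(P) = (2*P)/(2 + P) = 2*P/(2 + P))
w = 1/90 (w = (2*8/(2 + 8))/144 = (2*8/10)*(1/144) = (2*8*(⅒))*(1/144) = (8/5)*(1/144) = 1/90 ≈ 0.011111)
o(J) = 1
(10167 - Q(94)) + o(w) = (10167 - (-4)*94²) + 1 = (10167 - (-4)*8836) + 1 = (10167 - 1*(-35344)) + 1 = (10167 + 35344) + 1 = 45511 + 1 = 45512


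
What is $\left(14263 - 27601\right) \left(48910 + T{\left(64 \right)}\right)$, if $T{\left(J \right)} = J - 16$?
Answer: $-653001804$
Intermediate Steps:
$T{\left(J \right)} = -16 + J$ ($T{\left(J \right)} = J - 16 = -16 + J$)
$\left(14263 - 27601\right) \left(48910 + T{\left(64 \right)}\right) = \left(14263 - 27601\right) \left(48910 + \left(-16 + 64\right)\right) = - 13338 \left(48910 + 48\right) = \left(-13338\right) 48958 = -653001804$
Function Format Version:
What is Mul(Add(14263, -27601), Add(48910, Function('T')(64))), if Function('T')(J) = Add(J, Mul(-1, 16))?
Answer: -653001804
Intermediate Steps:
Function('T')(J) = Add(-16, J) (Function('T')(J) = Add(J, -16) = Add(-16, J))
Mul(Add(14263, -27601), Add(48910, Function('T')(64))) = Mul(Add(14263, -27601), Add(48910, Add(-16, 64))) = Mul(-13338, Add(48910, 48)) = Mul(-13338, 48958) = -653001804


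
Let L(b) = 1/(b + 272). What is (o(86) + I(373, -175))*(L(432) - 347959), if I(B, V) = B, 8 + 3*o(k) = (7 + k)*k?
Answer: -2231369196715/2112 ≈ -1.0565e+9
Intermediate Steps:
o(k) = -8/3 + k*(7 + k)/3 (o(k) = -8/3 + ((7 + k)*k)/3 = -8/3 + (k*(7 + k))/3 = -8/3 + k*(7 + k)/3)
L(b) = 1/(272 + b)
(o(86) + I(373, -175))*(L(432) - 347959) = ((-8/3 + (1/3)*86**2 + (7/3)*86) + 373)*(1/(272 + 432) - 347959) = ((-8/3 + (1/3)*7396 + 602/3) + 373)*(1/704 - 347959) = ((-8/3 + 7396/3 + 602/3) + 373)*(1/704 - 347959) = (7990/3 + 373)*(-244963135/704) = (9109/3)*(-244963135/704) = -2231369196715/2112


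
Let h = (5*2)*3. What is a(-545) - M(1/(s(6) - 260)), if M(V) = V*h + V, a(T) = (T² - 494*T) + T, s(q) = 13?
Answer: 139730401/247 ≈ 5.6571e+5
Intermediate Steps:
h = 30 (h = 10*3 = 30)
a(T) = T² - 493*T
M(V) = 31*V (M(V) = V*30 + V = 30*V + V = 31*V)
a(-545) - M(1/(s(6) - 260)) = -545*(-493 - 545) - 31/(13 - 260) = -545*(-1038) - 31/(-247) = 565710 - 31*(-1)/247 = 565710 - 1*(-31/247) = 565710 + 31/247 = 139730401/247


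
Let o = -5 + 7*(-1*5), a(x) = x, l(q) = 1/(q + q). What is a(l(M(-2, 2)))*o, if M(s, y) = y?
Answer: -10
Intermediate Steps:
l(q) = 1/(2*q)
o = -40 (o = -5 + 7*(-5) = -5 - 35 = -40)
a(l(M(-2, 2)))*o = ((½)/2)*(-40) = ((½)*(½))*(-40) = (¼)*(-40) = -10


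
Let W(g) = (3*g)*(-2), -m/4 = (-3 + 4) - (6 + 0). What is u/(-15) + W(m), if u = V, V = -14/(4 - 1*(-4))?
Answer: -7193/60 ≈ -119.88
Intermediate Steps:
m = 20 (m = -4*((-3 + 4) - (6 + 0)) = -4*(1 - 1*6) = -4*(1 - 6) = -4*(-5) = 20)
W(g) = -6*g
V = -7/4 (V = -14/(4 + 4) = -14/8 = -14*⅛ = -7/4 ≈ -1.7500)
u = -7/4 ≈ -1.7500
u/(-15) + W(m) = -7/4/(-15) - 6*20 = -7/4*(-1/15) - 120 = 7/60 - 120 = -7193/60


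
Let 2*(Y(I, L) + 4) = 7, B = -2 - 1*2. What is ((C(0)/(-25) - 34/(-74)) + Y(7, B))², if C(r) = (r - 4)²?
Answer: 1585081/3422500 ≈ 0.46314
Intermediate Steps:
B = -4 (B = -2 - 2 = -4)
Y(I, L) = -½ (Y(I, L) = -4 + (½)*7 = -4 + 7/2 = -½)
C(r) = (-4 + r)²
((C(0)/(-25) - 34/(-74)) + Y(7, B))² = (((-4 + 0)²/(-25) - 34/(-74)) - ½)² = (((-4)²*(-1/25) - 34*(-1/74)) - ½)² = ((16*(-1/25) + 17/37) - ½)² = ((-16/25 + 17/37) - ½)² = (-167/925 - ½)² = (-1259/1850)² = 1585081/3422500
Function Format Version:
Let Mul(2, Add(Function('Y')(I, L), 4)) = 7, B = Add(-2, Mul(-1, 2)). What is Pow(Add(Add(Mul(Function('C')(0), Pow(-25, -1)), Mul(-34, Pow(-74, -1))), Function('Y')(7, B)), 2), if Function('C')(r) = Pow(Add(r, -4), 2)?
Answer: Rational(1585081, 3422500) ≈ 0.46314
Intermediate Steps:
B = -4 (B = Add(-2, -2) = -4)
Function('Y')(I, L) = Rational(-1, 2) (Function('Y')(I, L) = Add(-4, Mul(Rational(1, 2), 7)) = Add(-4, Rational(7, 2)) = Rational(-1, 2))
Function('C')(r) = Pow(Add(-4, r), 2)
Pow(Add(Add(Mul(Function('C')(0), Pow(-25, -1)), Mul(-34, Pow(-74, -1))), Function('Y')(7, B)), 2) = Pow(Add(Add(Mul(Pow(Add(-4, 0), 2), Pow(-25, -1)), Mul(-34, Pow(-74, -1))), Rational(-1, 2)), 2) = Pow(Add(Add(Mul(Pow(-4, 2), Rational(-1, 25)), Mul(-34, Rational(-1, 74))), Rational(-1, 2)), 2) = Pow(Add(Add(Mul(16, Rational(-1, 25)), Rational(17, 37)), Rational(-1, 2)), 2) = Pow(Add(Add(Rational(-16, 25), Rational(17, 37)), Rational(-1, 2)), 2) = Pow(Add(Rational(-167, 925), Rational(-1, 2)), 2) = Pow(Rational(-1259, 1850), 2) = Rational(1585081, 3422500)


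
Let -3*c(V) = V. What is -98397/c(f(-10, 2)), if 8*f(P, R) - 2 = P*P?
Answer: 393588/17 ≈ 23152.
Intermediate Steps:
f(P, R) = ¼ + P²/8 (f(P, R) = ¼ + (P*P)/8 = ¼ + P²/8)
c(V) = -V/3
-98397/c(f(-10, 2)) = -98397*(-3/(¼ + (⅛)*(-10)²)) = -98397*(-3/(¼ + (⅛)*100)) = -98397*(-3/(¼ + 25/2)) = -98397/((-⅓*51/4)) = -98397/(-17/4) = -98397*(-4/17) = 393588/17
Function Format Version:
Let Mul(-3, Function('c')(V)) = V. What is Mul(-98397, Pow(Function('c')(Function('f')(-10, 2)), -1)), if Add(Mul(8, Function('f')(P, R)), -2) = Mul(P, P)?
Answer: Rational(393588, 17) ≈ 23152.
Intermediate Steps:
Function('f')(P, R) = Add(Rational(1, 4), Mul(Rational(1, 8), Pow(P, 2))) (Function('f')(P, R) = Add(Rational(1, 4), Mul(Rational(1, 8), Mul(P, P))) = Add(Rational(1, 4), Mul(Rational(1, 8), Pow(P, 2))))
Function('c')(V) = Mul(Rational(-1, 3), V)
Mul(-98397, Pow(Function('c')(Function('f')(-10, 2)), -1)) = Mul(-98397, Pow(Mul(Rational(-1, 3), Add(Rational(1, 4), Mul(Rational(1, 8), Pow(-10, 2)))), -1)) = Mul(-98397, Pow(Mul(Rational(-1, 3), Add(Rational(1, 4), Mul(Rational(1, 8), 100))), -1)) = Mul(-98397, Pow(Mul(Rational(-1, 3), Add(Rational(1, 4), Rational(25, 2))), -1)) = Mul(-98397, Pow(Mul(Rational(-1, 3), Rational(51, 4)), -1)) = Mul(-98397, Pow(Rational(-17, 4), -1)) = Mul(-98397, Rational(-4, 17)) = Rational(393588, 17)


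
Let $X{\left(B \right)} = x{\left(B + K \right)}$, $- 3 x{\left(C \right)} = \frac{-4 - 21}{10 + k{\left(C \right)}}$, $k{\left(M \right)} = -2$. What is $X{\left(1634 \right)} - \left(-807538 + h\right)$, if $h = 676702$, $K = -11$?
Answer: $\frac{3140089}{24} \approx 1.3084 \cdot 10^{5}$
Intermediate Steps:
$x{\left(C \right)} = \frac{25}{24}$ ($x{\left(C \right)} = - \frac{\left(-4 - 21\right) \frac{1}{10 - 2}}{3} = - \frac{\left(-25\right) \frac{1}{8}}{3} = \left(- \frac{1}{3}\right) \left(- \frac{25}{8}\right) = \frac{25}{24}$)
$X{\left(B \right)} = \frac{25}{24}$
$X{\left(1634 \right)} - \left(-807538 + h\right) = \frac{25}{24} + \left(807538 - 676702\right) = \frac{25}{24} + 130836 = \frac{3140089}{24}$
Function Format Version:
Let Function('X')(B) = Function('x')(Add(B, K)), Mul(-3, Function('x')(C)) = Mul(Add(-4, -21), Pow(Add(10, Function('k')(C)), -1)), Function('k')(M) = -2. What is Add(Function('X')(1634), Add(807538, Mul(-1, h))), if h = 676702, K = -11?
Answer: Rational(3140089, 24) ≈ 1.3084e+5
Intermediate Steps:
Function('x')(C) = Rational(25, 24) (Function('x')(C) = Mul(Rational(-1, 3), Mul(Add(-4, -21), Pow(Add(10, -2), -1))) = Mul(Rational(-1, 3), Mul(-25, Pow(8, -1))) = Mul(Rational(-1, 3), Mul(-25, Rational(1, 8))) = Mul(Rational(-1, 3), Rational(-25, 8)) = Rational(25, 24))
Function('X')(B) = Rational(25, 24)
Add(Function('X')(1634), Add(807538, Mul(-1, h))) = Add(Rational(25, 24), Add(807538, Mul(-1, 676702))) = Add(Rational(25, 24), Add(807538, -676702)) = Add(Rational(25, 24), 130836) = Rational(3140089, 24)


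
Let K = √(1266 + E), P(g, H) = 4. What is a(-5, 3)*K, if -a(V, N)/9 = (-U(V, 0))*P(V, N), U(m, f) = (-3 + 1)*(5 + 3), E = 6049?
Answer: -576*√7315 ≈ -49264.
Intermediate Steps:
U(m, f) = -16 (U(m, f) = -2*8 = -16)
a(V, N) = -576 (a(V, N) = -9*(-1*(-16))*4 = -144*4 = -9*64 = -576)
K = √7315 (K = √(1266 + 6049) = √7315 ≈ 85.528)
a(-5, 3)*K = -576*√7315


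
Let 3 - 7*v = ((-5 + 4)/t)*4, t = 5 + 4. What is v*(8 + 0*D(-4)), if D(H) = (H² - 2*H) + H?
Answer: 248/63 ≈ 3.9365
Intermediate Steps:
D(H) = H² - H
t = 9
v = 31/63 (v = 3/7 - (-5 + 4)/9*4/7 = 3/7 - (-1*⅑)*4/7 = 3/7 - (-1)*4/63 = 3/7 - ⅐*(-4/9) = 3/7 + 4/63 = 31/63 ≈ 0.49206)
v*(8 + 0*D(-4)) = 31*(8 + 0*(-4*(-1 - 4)))/63 = 31*(8 + 0*(-4*(-5)))/63 = 31*(8 + 0*20)/63 = 31*(8 + 0)/63 = (31/63)*8 = 248/63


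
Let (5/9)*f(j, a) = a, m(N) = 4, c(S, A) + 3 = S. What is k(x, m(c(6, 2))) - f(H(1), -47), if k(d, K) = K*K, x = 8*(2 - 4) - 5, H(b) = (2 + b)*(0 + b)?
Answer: 503/5 ≈ 100.60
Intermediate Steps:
c(S, A) = -3 + S
H(b) = b*(2 + b) (H(b) = (2 + b)*b = b*(2 + b))
x = -21 (x = 8*(-2) - 5 = -16 - 5 = -21)
k(d, K) = K²
f(j, a) = 9*a/5
k(x, m(c(6, 2))) - f(H(1), -47) = 4² - 9*(-47)/5 = 16 - 1*(-423/5) = 16 + 423/5 = 503/5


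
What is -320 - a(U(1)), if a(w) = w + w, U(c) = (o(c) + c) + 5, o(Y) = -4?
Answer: -324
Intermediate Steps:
U(c) = 1 + c (U(c) = (-4 + c) + 5 = 1 + c)
a(w) = 2*w
-320 - a(U(1)) = -320 - 2*(1 + 1) = -320 - 2*2 = -320 - 1*4 = -320 - 4 = -324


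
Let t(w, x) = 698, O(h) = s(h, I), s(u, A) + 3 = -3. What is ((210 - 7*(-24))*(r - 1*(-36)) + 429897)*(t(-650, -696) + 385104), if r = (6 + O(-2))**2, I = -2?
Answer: 171105116010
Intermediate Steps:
s(u, A) = -6 (s(u, A) = -3 - 3 = -6)
O(h) = -6
r = 0 (r = (6 - 6)**2 = 0**2 = 0)
((210 - 7*(-24))*(r - 1*(-36)) + 429897)*(t(-650, -696) + 385104) = ((210 - 7*(-24))*(0 - 1*(-36)) + 429897)*(698 + 385104) = ((210 + 168)*(0 + 36) + 429897)*385802 = (378*36 + 429897)*385802 = (13608 + 429897)*385802 = 443505*385802 = 171105116010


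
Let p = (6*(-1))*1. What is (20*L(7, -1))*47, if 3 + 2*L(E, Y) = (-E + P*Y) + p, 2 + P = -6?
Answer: -3760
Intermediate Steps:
P = -8 (P = -2 - 6 = -8)
p = -6 (p = -6*1 = -6)
L(E, Y) = -9/2 - 4*Y - E/2 (L(E, Y) = -3/2 + ((-E - 8*Y) - 6)/2 = -3/2 + (-6 - E - 8*Y)/2 = -3/2 + (-3 - 4*Y - E/2) = -9/2 - 4*Y - E/2)
(20*L(7, -1))*47 = (20*(-9/2 - 4*(-1) - ½*7))*47 = (20*(-9/2 + 4 - 7/2))*47 = (20*(-4))*47 = -80*47 = -3760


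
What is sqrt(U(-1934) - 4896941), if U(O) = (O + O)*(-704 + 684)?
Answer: 9*I*sqrt(59501) ≈ 2195.4*I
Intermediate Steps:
U(O) = -40*O (U(O) = (2*O)*(-20) = -40*O)
sqrt(U(-1934) - 4896941) = sqrt(-40*(-1934) - 4896941) = sqrt(77360 - 4896941) = sqrt(-4819581) = 9*I*sqrt(59501)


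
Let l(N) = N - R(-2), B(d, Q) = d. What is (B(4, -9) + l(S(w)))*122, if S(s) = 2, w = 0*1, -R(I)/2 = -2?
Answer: 244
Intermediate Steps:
R(I) = 4 (R(I) = -2*(-2) = 4)
w = 0
l(N) = -4 + N (l(N) = N - 1*4 = N - 4 = -4 + N)
(B(4, -9) + l(S(w)))*122 = (4 + (-4 + 2))*122 = (4 - 2)*122 = 2*122 = 244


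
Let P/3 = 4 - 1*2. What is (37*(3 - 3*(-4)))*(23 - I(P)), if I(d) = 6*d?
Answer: -7215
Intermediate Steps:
P = 6 (P = 3*(4 - 1*2) = 3*(4 - 2) = 3*2 = 6)
(37*(3 - 3*(-4)))*(23 - I(P)) = (37*(3 - 3*(-4)))*(23 - 6*6) = (37*(3 + 12))*(23 - 1*36) = (37*15)*(23 - 36) = 555*(-13) = -7215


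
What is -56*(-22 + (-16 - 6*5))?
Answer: 3808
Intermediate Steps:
-56*(-22 + (-16 - 6*5)) = -56*(-22 + (-16 - 30)) = -56*(-22 - 46) = -56*(-68) = 3808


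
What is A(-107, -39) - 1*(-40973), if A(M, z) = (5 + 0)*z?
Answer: 40778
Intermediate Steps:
A(M, z) = 5*z
A(-107, -39) - 1*(-40973) = 5*(-39) - 1*(-40973) = -195 + 40973 = 40778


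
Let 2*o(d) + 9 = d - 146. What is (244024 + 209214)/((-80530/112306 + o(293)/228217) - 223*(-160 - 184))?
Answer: 2904138167261419/491530201632082 ≈ 5.9084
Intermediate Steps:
o(d) = -155/2 + d/2 (o(d) = -9/2 + (d - 146)/2 = -9/2 + (-146 + d)/2 = -9/2 + (-73 + d/2) = -155/2 + d/2)
(244024 + 209214)/((-80530/112306 + o(293)/228217) - 223*(-160 - 184)) = (244024 + 209214)/((-80530/112306 + (-155/2 + (½)*293)/228217) - 223*(-160 - 184)) = 453238/((-80530*1/112306 + (-155/2 + 293/2)*(1/228217)) - 223*(-344)) = 453238/((-40265/56153 + 69*(1/228217)) + 76712) = 453238/((-40265/56153 + 69/228217) + 76712) = 453238/(-9185282948/12815069201 + 76712) = 453238/(983060403264164/12815069201) = 453238*(12815069201/983060403264164) = 2904138167261419/491530201632082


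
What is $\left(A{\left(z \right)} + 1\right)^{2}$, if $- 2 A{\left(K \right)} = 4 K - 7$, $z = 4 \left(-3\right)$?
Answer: $\frac{3249}{4} \approx 812.25$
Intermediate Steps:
$z = -12$
$A{\left(K \right)} = \frac{7}{2} - 2 K$ ($A{\left(K \right)} = - \frac{4 K - 7}{2} = - \frac{-7 + 4 K}{2} = \frac{7}{2} - 2 K$)
$\left(A{\left(z \right)} + 1\right)^{2} = \left(\left(\frac{7}{2} - -24\right) + 1\right)^{2} = \left(\left(\frac{7}{2} + 24\right) + 1\right)^{2} = \left(\frac{55}{2} + 1\right)^{2} = \left(\frac{57}{2}\right)^{2} = \frac{3249}{4}$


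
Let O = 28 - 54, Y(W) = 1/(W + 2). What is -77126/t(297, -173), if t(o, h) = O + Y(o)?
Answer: 23060674/7773 ≈ 2966.8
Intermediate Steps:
Y(W) = 1/(2 + W)
O = -26
t(o, h) = -26 + 1/(2 + o)
-77126/t(297, -173) = -77126*(2 + 297)/(-51 - 26*297) = -77126*299/(-51 - 7722) = -77126/((1/299)*(-7773)) = -77126/(-7773/299) = -77126*(-299/7773) = 23060674/7773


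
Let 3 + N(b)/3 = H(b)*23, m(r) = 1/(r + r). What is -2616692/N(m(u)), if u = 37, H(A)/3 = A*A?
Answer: 14329005392/49077 ≈ 2.9197e+5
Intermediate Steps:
H(A) = 3*A² (H(A) = 3*(A*A) = 3*A²)
m(r) = 1/(2*r)
N(b) = -9 + 207*b² (N(b) = -9 + 3*((3*b²)*23) = -9 + 3*(69*b²) = -9 + 207*b²)
-2616692/N(m(u)) = -2616692/(-9 + 207*((½)/37)²) = -2616692/(-9 + 207*((½)*(1/37))²) = -2616692/(-9 + 207*(1/74)²) = -2616692/(-9 + 207*(1/5476)) = -2616692/(-9 + 207/5476) = -2616692/(-49077/5476) = -2616692*(-5476/49077) = 14329005392/49077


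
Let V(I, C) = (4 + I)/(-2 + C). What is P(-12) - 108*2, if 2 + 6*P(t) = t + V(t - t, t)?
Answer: -4586/21 ≈ -218.38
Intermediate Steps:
V(I, C) = (4 + I)/(-2 + C)
P(t) = -⅓ + t/6 + 2/(3*(-2 + t)) (P(t) = -⅓ + (t + (4 + (t - t))/(-2 + t))/6 = -⅓ + (t + (4 + 0)/(-2 + t))/6 = -⅓ + (t + 4/(-2 + t))/6 = -⅓ + (t/6 + 2/(3*(-2 + t))) = -⅓ + t/6 + 2/(3*(-2 + t)))
P(-12) - 108*2 = (4 + (-2 - 12)²)/(6*(-2 - 12)) - 108*2 = (⅙)*(4 + (-14)²)/(-14) - 1*216 = (⅙)*(-1/14)*(4 + 196) - 216 = (⅙)*(-1/14)*200 - 216 = -50/21 - 216 = -4586/21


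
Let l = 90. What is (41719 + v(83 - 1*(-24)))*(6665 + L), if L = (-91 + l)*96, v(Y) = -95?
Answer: 273428056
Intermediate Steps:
L = -96 (L = (-91 + 90)*96 = -1*96 = -96)
(41719 + v(83 - 1*(-24)))*(6665 + L) = (41719 - 95)*(6665 - 96) = 41624*6569 = 273428056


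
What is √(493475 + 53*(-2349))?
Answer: √368978 ≈ 607.44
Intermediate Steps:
√(493475 + 53*(-2349)) = √(493475 - 124497) = √368978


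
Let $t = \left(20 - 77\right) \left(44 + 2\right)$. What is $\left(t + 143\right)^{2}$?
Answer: $6145441$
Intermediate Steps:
$t = -2622$ ($t = \left(-57\right) 46 = -2622$)
$\left(t + 143\right)^{2} = \left(-2622 + 143\right)^{2} = \left(-2479\right)^{2} = 6145441$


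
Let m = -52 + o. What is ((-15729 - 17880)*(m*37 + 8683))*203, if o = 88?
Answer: -68328609405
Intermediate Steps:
m = 36 (m = -52 + 88 = 36)
((-15729 - 17880)*(m*37 + 8683))*203 = ((-15729 - 17880)*(36*37 + 8683))*203 = -33609*(1332 + 8683)*203 = -33609*10015*203 = -336594135*203 = -68328609405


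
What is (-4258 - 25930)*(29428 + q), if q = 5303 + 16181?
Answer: -1536931456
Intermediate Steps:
q = 21484
(-4258 - 25930)*(29428 + q) = (-4258 - 25930)*(29428 + 21484) = -30188*50912 = -1536931456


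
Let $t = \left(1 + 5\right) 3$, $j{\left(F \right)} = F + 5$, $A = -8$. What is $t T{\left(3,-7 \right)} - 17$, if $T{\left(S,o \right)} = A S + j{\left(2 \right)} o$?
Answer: $-1331$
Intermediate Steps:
$j{\left(F \right)} = 5 + F$
$t = 18$ ($t = 6 \cdot 3 = 18$)
$T{\left(S,o \right)} = - 8 S + 7 o$ ($T{\left(S,o \right)} = - 8 S + \left(5 + 2\right) o = - 8 S + 7 o$)
$t T{\left(3,-7 \right)} - 17 = 18 \left(\left(-8\right) 3 + 7 \left(-7\right)\right) - 17 = 18 \left(-24 - 49\right) - 17 = 18 \left(-73\right) - 17 = -1314 - 17 = -1331$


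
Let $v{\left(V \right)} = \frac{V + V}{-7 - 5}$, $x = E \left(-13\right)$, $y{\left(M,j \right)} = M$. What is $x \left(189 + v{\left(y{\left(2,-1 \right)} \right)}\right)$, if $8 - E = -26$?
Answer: $- \frac{250172}{3} \approx -83391.0$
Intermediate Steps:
$E = 34$ ($E = 8 - -26 = 8 + 26 = 34$)
$x = -442$ ($x = 34 \left(-13\right) = -442$)
$v{\left(V \right)} = - \frac{V}{6}$ ($v{\left(V \right)} = \frac{2 V}{-12} = 2 V \left(- \frac{1}{12}\right) = - \frac{V}{6}$)
$x \left(189 + v{\left(y{\left(2,-1 \right)} \right)}\right) = - 442 \left(189 - \frac{1}{3}\right) = \left(-442\right) \frac{566}{3} = - \frac{250172}{3}$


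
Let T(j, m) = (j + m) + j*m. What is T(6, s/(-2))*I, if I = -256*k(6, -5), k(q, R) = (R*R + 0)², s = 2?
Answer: 160000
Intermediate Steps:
k(q, R) = R⁴ (k(q, R) = (R² + 0)² = (R²)² = R⁴)
T(j, m) = j + m + j*m
I = -160000 (I = -256*(-5)⁴ = -256*625 = -160000)
T(6, s/(-2))*I = (6 + 2/(-2) + 6*(2/(-2)))*(-160000) = (6 + 2*(-½) + 6*(2*(-½)))*(-160000) = (6 - 1 + 6*(-1))*(-160000) = (6 - 1 - 6)*(-160000) = -1*(-160000) = 160000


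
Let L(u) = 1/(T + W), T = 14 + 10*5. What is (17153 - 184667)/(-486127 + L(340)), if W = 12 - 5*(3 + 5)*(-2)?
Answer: 26132184/75835811 ≈ 0.34459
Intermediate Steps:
T = 64 (T = 14 + 50 = 64)
W = 92 (W = 12 - 40*(-2) = 12 - 5*(-16) = 12 + 80 = 92)
L(u) = 1/156 (L(u) = 1/(64 + 92) = 1/156)
(17153 - 184667)/(-486127 + L(340)) = (17153 - 184667)/(-486127 + 1/156) = -167514/(-75835811/156) = -167514*(-156/75835811) = 26132184/75835811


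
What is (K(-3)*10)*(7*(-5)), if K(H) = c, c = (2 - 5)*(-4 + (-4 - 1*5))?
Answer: -13650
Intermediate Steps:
c = 39 (c = -3*(-4 + (-4 - 5)) = -3*(-4 - 9) = -3*(-13) = 39)
K(H) = 39
(K(-3)*10)*(7*(-5)) = (39*10)*(7*(-5)) = 390*(-35) = -13650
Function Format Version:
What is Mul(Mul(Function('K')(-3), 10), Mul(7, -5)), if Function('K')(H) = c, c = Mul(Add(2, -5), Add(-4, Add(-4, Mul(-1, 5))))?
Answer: -13650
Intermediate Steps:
c = 39 (c = Mul(-3, Add(-4, Add(-4, -5))) = Mul(-3, Add(-4, -9)) = Mul(-3, -13) = 39)
Function('K')(H) = 39
Mul(Mul(Function('K')(-3), 10), Mul(7, -5)) = Mul(Mul(39, 10), Mul(7, -5)) = Mul(390, -35) = -13650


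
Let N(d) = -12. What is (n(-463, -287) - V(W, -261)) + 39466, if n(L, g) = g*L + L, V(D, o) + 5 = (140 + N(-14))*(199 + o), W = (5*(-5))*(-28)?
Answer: 179825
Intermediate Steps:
W = 700 (W = -25*(-28) = 700)
V(D, o) = 25467 + 128*o (V(D, o) = -5 + (140 - 12)*(199 + o) = -5 + 128*(199 + o) = -5 + (25472 + 128*o) = 25467 + 128*o)
n(L, g) = L + L*g (n(L, g) = L*g + L = L + L*g)
(n(-463, -287) - V(W, -261)) + 39466 = (-463*(1 - 287) - (25467 + 128*(-261))) + 39466 = (-463*(-286) - (25467 - 33408)) + 39466 = (132418 - 1*(-7941)) + 39466 = (132418 + 7941) + 39466 = 140359 + 39466 = 179825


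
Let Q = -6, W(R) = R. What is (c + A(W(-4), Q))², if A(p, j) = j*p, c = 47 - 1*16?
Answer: 3025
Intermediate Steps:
c = 31 (c = 47 - 16 = 31)
(c + A(W(-4), Q))² = (31 - 6*(-4))² = (31 + 24)² = 55² = 3025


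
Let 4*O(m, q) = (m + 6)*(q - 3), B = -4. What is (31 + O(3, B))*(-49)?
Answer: -2989/4 ≈ -747.25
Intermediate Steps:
O(m, q) = (-3 + q)*(6 + m)/4 (O(m, q) = ((m + 6)*(q - 3))/4 = ((6 + m)*(-3 + q))/4 = ((-3 + q)*(6 + m))/4 = (-3 + q)*(6 + m)/4)
(31 + O(3, B))*(-49) = (31 + (-9/2 - ¾*3 + (3/2)*(-4) + (¼)*3*(-4)))*(-49) = (31 + (-9/2 - 9/4 - 6 - 3))*(-49) = (31 - 63/4)*(-49) = (61/4)*(-49) = -2989/4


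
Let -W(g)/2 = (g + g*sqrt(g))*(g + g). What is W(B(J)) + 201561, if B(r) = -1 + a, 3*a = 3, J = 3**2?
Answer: 201561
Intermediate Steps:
J = 9
a = 1 (a = (1/3)*3 = 1)
B(r) = 0 (B(r) = -1 + 1 = 0)
W(g) = -4*g*(g + g**(3/2)) (W(g) = -2*(g + g*sqrt(g))*(g + g) = -2*(g + g**(3/2))*2*g = -4*g*(g + g**(3/2)))
W(B(J)) + 201561 = (-4*0**2 - 4*0**(5/2)) + 201561 = (-4*0 - 4*0) + 201561 = (0 + 0) + 201561 = 0 + 201561 = 201561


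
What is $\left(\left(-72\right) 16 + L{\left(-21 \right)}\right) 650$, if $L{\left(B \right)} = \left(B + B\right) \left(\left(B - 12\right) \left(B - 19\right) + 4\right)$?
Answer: $-36894000$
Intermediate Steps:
$L{\left(B \right)} = 2 B \left(4 + \left(-19 + B\right) \left(-12 + B\right)\right)$ ($L{\left(B \right)} = 2 B \left(\left(-12 + B\right) \left(-19 + B\right) + 4\right) = 2 B \left(\left(-19 + B\right) \left(-12 + B\right) + 4\right) = 2 B \left(4 + \left(-19 + B\right) \left(-12 + B\right)\right)$)
$\left(\left(-72\right) 16 + L{\left(-21 \right)}\right) 650 = \left(\left(-72\right) 16 + 2 \left(-21\right) \left(232 + \left(-21\right)^{2} - -651\right)\right) 650 = \left(-1152 + 2 \left(-21\right) \left(232 + 441 + 651\right)\right) 650 = \left(-1152 + 2 \left(-21\right) 1324\right) 650 = \left(-1152 - 55608\right) 650 = \left(-56760\right) 650 = -36894000$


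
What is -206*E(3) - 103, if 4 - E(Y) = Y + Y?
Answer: 309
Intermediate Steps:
E(Y) = 4 - 2*Y (E(Y) = 4 - (Y + Y) = 4 - 2*Y)
-206*E(3) - 103 = -206*(4 - 2*3) - 103 = -206*(4 - 6) - 103 = -206*(-2) - 103 = -103*(-4) - 103 = 412 - 103 = 309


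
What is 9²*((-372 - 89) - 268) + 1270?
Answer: -57779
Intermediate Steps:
9²*((-372 - 89) - 268) + 1270 = 81*(-461 - 268) + 1270 = 81*(-729) + 1270 = -59049 + 1270 = -57779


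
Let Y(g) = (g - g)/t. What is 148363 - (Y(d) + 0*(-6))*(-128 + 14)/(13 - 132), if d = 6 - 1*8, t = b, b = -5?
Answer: 148363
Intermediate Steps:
t = -5
d = -2 (d = 6 - 8 = -2)
Y(g) = 0 (Y(g) = (g - g)/(-5) = 0*(-⅕) = 0)
148363 - (Y(d) + 0*(-6))*(-128 + 14)/(13 - 132) = 148363 - (0 + 0*(-6))*(-128 + 14)/(13 - 132) = 148363 - (0 + 0)*(-114/(-119)) = 148363 - 0*(-114*(-1/119)) = 148363 - 0*114/119 = 148363 - 1*0 = 148363 + 0 = 148363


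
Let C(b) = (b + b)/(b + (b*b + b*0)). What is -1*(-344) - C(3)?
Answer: 687/2 ≈ 343.50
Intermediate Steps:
C(b) = 2*b/(b + b²) (C(b) = (2*b)/(b + (b² + 0)) = (2*b)/(b + b²) = 2*b/(b + b²))
-1*(-344) - C(3) = -1*(-344) - 2/(1 + 3) = 344 - 2/4 = 344 - 1*½ = 344 - ½ = 687/2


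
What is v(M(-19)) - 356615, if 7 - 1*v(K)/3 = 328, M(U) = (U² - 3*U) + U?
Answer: -357578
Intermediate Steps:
M(U) = U² - 2*U
v(K) = -963 (v(K) = 21 - 3*328 = 21 - 984 = -963)
v(M(-19)) - 356615 = -963 - 356615 = -357578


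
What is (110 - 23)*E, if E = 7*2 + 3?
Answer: 1479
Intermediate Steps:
E = 17 (E = 14 + 3 = 17)
(110 - 23)*E = (110 - 23)*17 = 87*17 = 1479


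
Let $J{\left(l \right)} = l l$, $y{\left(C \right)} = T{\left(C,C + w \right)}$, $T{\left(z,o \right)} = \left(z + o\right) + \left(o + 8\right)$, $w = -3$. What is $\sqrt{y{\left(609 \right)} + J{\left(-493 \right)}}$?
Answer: $\sqrt{244878} \approx 494.85$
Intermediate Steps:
$T{\left(z,o \right)} = 8 + z + 2 o$ ($T{\left(z,o \right)} = \left(o + z\right) + \left(8 + o\right) = 8 + z + 2 o$)
$y{\left(C \right)} = 2 + 3 C$ ($y{\left(C \right)} = 8 + C + 2 \left(C - 3\right) = 8 + C + 2 \left(-3 + C\right) = 8 + C + \left(-6 + 2 C\right) = 2 + 3 C$)
$J{\left(l \right)} = l^{2}$
$\sqrt{y{\left(609 \right)} + J{\left(-493 \right)}} = \sqrt{\left(2 + 3 \cdot 609\right) + \left(-493\right)^{2}} = \sqrt{\left(2 + 1827\right) + 243049} = \sqrt{1829 + 243049} = \sqrt{244878}$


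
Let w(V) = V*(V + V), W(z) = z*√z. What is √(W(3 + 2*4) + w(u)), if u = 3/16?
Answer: √(18 + 2816*√11)/16 ≈ 6.0459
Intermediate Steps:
u = 3/16 (u = 3*(1/16) = 3/16 ≈ 0.18750)
W(z) = z^(3/2)
w(V) = 2*V² (w(V) = V*(2*V) = 2*V²)
√(W(3 + 2*4) + w(u)) = √((3 + 2*4)^(3/2) + 2*(3/16)²) = √((3 + 8)^(3/2) + 2*(9/256)) = √(11^(3/2) + 9/128) = √(11*√11 + 9/128) = √(9/128 + 11*√11)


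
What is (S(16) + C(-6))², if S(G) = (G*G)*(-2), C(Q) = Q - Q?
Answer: 262144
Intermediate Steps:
C(Q) = 0
S(G) = -2*G² (S(G) = G²*(-2) = -2*G²)
(S(16) + C(-6))² = (-2*16² + 0)² = (-2*256 + 0)² = (-512 + 0)² = (-512)² = 262144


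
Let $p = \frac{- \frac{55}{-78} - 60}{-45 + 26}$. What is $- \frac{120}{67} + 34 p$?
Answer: $\frac{5178955}{49647} \approx 104.32$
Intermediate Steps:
$p = \frac{4625}{1482}$ ($p = \frac{\left(-55\right) \left(- \frac{1}{78}\right) - 60}{-19} = \left(\frac{55}{78} - 60\right) \left(- \frac{1}{19}\right) = \left(- \frac{4625}{78}\right) \left(- \frac{1}{19}\right) = \frac{4625}{1482} \approx 3.1208$)
$- \frac{120}{67} + 34 p = - \frac{120}{67} + 34 \cdot \frac{4625}{1482} = \left(-120\right) \frac{1}{67} + \frac{78625}{741} = - \frac{120}{67} + \frac{78625}{741} = \frac{5178955}{49647}$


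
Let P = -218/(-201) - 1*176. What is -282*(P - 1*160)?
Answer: 6327892/67 ≈ 94446.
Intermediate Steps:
P = -35158/201 (P = -218*(-1/201) - 176 = 218/201 - 176 = -35158/201 ≈ -174.92)
-282*(P - 1*160) = -282*(-35158/201 - 1*160) = -282*(-35158/201 - 160) = -282*(-67318/201) = 6327892/67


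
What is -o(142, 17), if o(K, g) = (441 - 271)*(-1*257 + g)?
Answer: 40800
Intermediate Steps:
o(K, g) = -43690 + 170*g (o(K, g) = 170*(-257 + g) = -43690 + 170*g)
-o(142, 17) = -(-43690 + 170*17) = -(-43690 + 2890) = -1*(-40800) = 40800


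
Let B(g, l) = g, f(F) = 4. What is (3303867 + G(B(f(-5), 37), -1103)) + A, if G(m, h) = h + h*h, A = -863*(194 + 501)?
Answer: 3919588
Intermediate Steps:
A = -599785 (A = -863*695 = -599785)
G(m, h) = h + h**2
(3303867 + G(B(f(-5), 37), -1103)) + A = (3303867 - 1103*(1 - 1103)) - 599785 = (3303867 - 1103*(-1102)) - 599785 = (3303867 + 1215506) - 599785 = 4519373 - 599785 = 3919588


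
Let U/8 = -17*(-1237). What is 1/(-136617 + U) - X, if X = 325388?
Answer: -10287141619/31615 ≈ -3.2539e+5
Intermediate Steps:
U = 168232 (U = 8*(-17*(-1237)) = 8*21029 = 168232)
1/(-136617 + U) - X = 1/(-136617 + 168232) - 1*325388 = 1/31615 - 325388 = -10287141619/31615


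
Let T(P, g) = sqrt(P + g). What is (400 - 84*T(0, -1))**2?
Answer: 152944 - 67200*I ≈ 1.5294e+5 - 67200.0*I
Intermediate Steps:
(400 - 84*T(0, -1))**2 = (400 - 84*sqrt(0 - 1))**2 = (400 - 84*I)**2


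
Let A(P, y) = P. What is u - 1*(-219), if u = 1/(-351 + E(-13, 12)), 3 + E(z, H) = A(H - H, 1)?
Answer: 77525/354 ≈ 219.00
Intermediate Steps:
E(z, H) = -3 (E(z, H) = -3 + (H - H) = -3 + 0 = -3)
u = -1/354 (u = 1/(-351 - 3) = 1/(-354) = -1/354 ≈ -0.0028249)
u - 1*(-219) = -1/354 - 1*(-219) = -1/354 + 219 = 77525/354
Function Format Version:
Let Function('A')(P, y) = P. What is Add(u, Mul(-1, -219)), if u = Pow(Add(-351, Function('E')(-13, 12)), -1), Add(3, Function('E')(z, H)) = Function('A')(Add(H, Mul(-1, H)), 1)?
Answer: Rational(77525, 354) ≈ 219.00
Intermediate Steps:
Function('E')(z, H) = -3 (Function('E')(z, H) = Add(-3, Add(H, Mul(-1, H))) = Add(-3, 0) = -3)
u = Rational(-1, 354) (u = Pow(Add(-351, -3), -1) = Pow(-354, -1) = Rational(-1, 354) ≈ -0.0028249)
Add(u, Mul(-1, -219)) = Add(Rational(-1, 354), Mul(-1, -219)) = Add(Rational(-1, 354), 219) = Rational(77525, 354)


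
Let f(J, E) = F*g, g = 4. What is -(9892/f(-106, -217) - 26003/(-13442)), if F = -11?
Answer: 2996003/13442 ≈ 222.88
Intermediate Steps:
f(J, E) = -44 (f(J, E) = -11*4 = -44)
-(9892/f(-106, -217) - 26003/(-13442)) = -(9892/(-44) - 26003/(-13442)) = -(9892*(-1/44) - 26003*(-1/13442)) = -(-2473/11 + 26003/13442) = -1*(-2996003/13442) = 2996003/13442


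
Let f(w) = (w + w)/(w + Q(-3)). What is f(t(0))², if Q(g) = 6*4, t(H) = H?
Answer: 0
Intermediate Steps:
Q(g) = 24
f(w) = 2*w/(24 + w) (f(w) = (w + w)/(w + 24) = (2*w)/(24 + w) = 2*w/(24 + w))
f(t(0))² = (2*0/(24 + 0))² = (2*0/24)² = (2*0*(1/24))² = 0² = 0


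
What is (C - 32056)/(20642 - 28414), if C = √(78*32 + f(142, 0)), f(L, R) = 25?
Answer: 8014/1943 - √2521/7772 ≈ 4.1181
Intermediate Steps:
C = √2521 (C = √(78*32 + 25) = √(2496 + 25) = √2521 ≈ 50.210)
(C - 32056)/(20642 - 28414) = (√2521 - 32056)/(20642 - 28414) = (-32056 + √2521)/(-7772) = (-32056 + √2521)*(-1/7772) = 8014/1943 - √2521/7772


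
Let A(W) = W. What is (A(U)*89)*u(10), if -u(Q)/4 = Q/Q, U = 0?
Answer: 0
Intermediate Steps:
u(Q) = -4 (u(Q) = -4*Q/Q = -4*1 = -4)
(A(U)*89)*u(10) = (0*89)*(-4) = 0*(-4) = 0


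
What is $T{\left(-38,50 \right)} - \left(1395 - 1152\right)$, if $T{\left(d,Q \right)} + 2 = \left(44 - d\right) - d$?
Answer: $-125$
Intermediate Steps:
$T{\left(d,Q \right)} = 42 - 2 d$ ($T{\left(d,Q \right)} = -2 - \left(-44 + 2 d\right) = 42 - 2 d$)
$T{\left(-38,50 \right)} - \left(1395 - 1152\right) = \left(42 - -76\right) - \left(1395 - 1152\right) = \left(42 + 76\right) - 243 = 118 - 243 = -125$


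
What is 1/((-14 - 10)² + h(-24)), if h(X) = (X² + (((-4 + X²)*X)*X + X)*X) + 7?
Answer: -1/7905593 ≈ -1.2649e-7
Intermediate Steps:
h(X) = 7 + X² + X*(X + X²*(-4 + X²)) (h(X) = (X² + ((X*(-4 + X²))*X + X)*X) + 7 = (X² + (X²*(-4 + X²) + X)*X) + 7 = (X² + (X + X²*(-4 + X²))*X) + 7 = (X² + X*(X + X²*(-4 + X²))) + 7 = 7 + X² + X*(X + X²*(-4 + X²)))
1/((-14 - 10)² + h(-24)) = 1/((-14 - 10)² + (7 + (-24)⁵ - 4*(-24)³ + 2*(-24)²)) = 1/((-24)² + (7 - 7962624 - 4*(-13824) + 2*576)) = 1/(576 + (7 - 7962624 + 55296 + 1152)) = 1/(576 - 7906169) = 1/(-7905593) = -1/7905593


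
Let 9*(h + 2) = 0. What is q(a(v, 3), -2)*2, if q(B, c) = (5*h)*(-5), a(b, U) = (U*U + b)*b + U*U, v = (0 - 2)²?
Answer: 100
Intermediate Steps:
v = 4 (v = (-2)² = 4)
a(b, U) = U² + b*(b + U²) (a(b, U) = (U² + b)*b + U² = (b + U²)*b + U² = b*(b + U²) + U² = U² + b*(b + U²))
h = -2 (h = -2 + (⅑)*0 = -2 + 0 = -2)
q(B, c) = 50 (q(B, c) = (5*(-2))*(-5) = -10*(-5) = 50)
q(a(v, 3), -2)*2 = 50*2 = 100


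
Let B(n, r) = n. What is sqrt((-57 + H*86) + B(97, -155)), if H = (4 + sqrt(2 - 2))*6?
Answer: 2*sqrt(526) ≈ 45.869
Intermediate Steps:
H = 24 (H = (4 + sqrt(0))*6 = (4 + 0)*6 = 4*6 = 24)
sqrt((-57 + H*86) + B(97, -155)) = sqrt((-57 + 24*86) + 97) = sqrt((-57 + 2064) + 97) = sqrt(2007 + 97) = sqrt(2104) = 2*sqrt(526)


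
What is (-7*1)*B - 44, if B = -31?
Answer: 173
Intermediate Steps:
(-7*1)*B - 44 = -7*1*(-31) - 44 = -7*(-31) - 44 = 217 - 44 = 173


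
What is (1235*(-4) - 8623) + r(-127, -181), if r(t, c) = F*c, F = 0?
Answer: -13563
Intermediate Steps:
r(t, c) = 0 (r(t, c) = 0*c = 0)
(1235*(-4) - 8623) + r(-127, -181) = (1235*(-4) - 8623) + 0 = (-4940 - 8623) + 0 = -13563 + 0 = -13563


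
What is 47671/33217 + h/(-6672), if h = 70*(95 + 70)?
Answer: -10932573/36937304 ≈ -0.29598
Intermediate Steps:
h = 11550 (h = 70*165 = 11550)
47671/33217 + h/(-6672) = 47671/33217 + 11550/(-6672) = 47671*(1/33217) + 11550*(-1/6672) = 47671/33217 - 1925/1112 = -10932573/36937304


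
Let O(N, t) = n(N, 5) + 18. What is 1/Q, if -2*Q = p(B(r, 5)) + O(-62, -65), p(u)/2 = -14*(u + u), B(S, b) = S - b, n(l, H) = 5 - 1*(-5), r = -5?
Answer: -1/294 ≈ -0.0034014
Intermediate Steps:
n(l, H) = 10 (n(l, H) = 5 + 5 = 10)
O(N, t) = 28 (O(N, t) = 10 + 18 = 28)
p(u) = -56*u (p(u) = 2*(-14*(u + u)) = 2*(-28*u) = -56*u)
Q = -294 (Q = -(-56*(-5 - 1*5) + 28)/2 = -(-56*(-5 - 5) + 28)/2 = -(-56*(-10) + 28)/2 = -(560 + 28)/2 = -½*588 = -294)
1/Q = 1/(-294) = -1/294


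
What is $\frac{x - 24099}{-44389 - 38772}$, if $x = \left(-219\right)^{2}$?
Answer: $- \frac{23862}{83161} \approx -0.28694$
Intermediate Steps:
$x = 47961$
$\frac{x - 24099}{-44389 - 38772} = \frac{47961 - 24099}{-44389 - 38772} = \frac{23862}{-83161} = 23862 \left(- \frac{1}{83161}\right) = - \frac{23862}{83161}$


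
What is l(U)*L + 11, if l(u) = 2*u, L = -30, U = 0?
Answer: 11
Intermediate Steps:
l(U)*L + 11 = (2*0)*(-30) + 11 = 0*(-30) + 11 = 0 + 11 = 11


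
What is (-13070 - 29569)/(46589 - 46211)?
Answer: -14213/126 ≈ -112.80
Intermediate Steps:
(-13070 - 29569)/(46589 - 46211) = -42639/378 = -42639*1/378 = -14213/126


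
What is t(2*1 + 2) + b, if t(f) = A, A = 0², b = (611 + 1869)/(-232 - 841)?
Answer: -2480/1073 ≈ -2.3113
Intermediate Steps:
b = -2480/1073 (b = 2480/(-1073) = 2480*(-1/1073) = -2480/1073 ≈ -2.3113)
A = 0
t(f) = 0
t(2*1 + 2) + b = 0 - 2480/1073 = -2480/1073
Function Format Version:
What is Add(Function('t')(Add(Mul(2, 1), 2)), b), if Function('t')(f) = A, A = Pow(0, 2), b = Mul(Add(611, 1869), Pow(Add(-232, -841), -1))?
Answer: Rational(-2480, 1073) ≈ -2.3113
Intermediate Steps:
b = Rational(-2480, 1073) (b = Mul(2480, Pow(-1073, -1)) = Mul(2480, Rational(-1, 1073)) = Rational(-2480, 1073) ≈ -2.3113)
A = 0
Function('t')(f) = 0
Add(Function('t')(Add(Mul(2, 1), 2)), b) = Add(0, Rational(-2480, 1073)) = Rational(-2480, 1073)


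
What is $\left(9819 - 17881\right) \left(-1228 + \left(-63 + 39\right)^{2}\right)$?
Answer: $5256424$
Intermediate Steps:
$\left(9819 - 17881\right) \left(-1228 + \left(-63 + 39\right)^{2}\right) = - 8062 \left(-1228 + \left(-24\right)^{2}\right) = - 8062 \left(-1228 + 576\right) = \left(-8062\right) \left(-652\right) = 5256424$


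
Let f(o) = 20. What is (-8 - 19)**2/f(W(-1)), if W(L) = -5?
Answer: 729/20 ≈ 36.450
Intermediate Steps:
(-8 - 19)**2/f(W(-1)) = (-8 - 19)**2/20 = (-27)**2*(1/20) = 729*(1/20) = 729/20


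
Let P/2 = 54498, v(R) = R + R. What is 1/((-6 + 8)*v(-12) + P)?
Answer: 1/108948 ≈ 9.1787e-6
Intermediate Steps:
v(R) = 2*R
P = 108996 (P = 2*54498 = 108996)
1/((-6 + 8)*v(-12) + P) = 1/((-6 + 8)*(2*(-12)) + 108996) = 1/(2*(-24) + 108996) = 1/(-48 + 108996) = 1/108948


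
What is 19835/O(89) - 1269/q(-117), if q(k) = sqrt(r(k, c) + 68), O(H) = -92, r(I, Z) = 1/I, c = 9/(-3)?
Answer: -19835/92 - 3807*sqrt(103415)/7955 ≈ -369.50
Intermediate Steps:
c = -3 (c = 9*(-1/3) = -3)
r(I, Z) = 1/I
q(k) = sqrt(68 + 1/k) (q(k) = sqrt(1/k + 68) = sqrt(68 + 1/k))
19835/O(89) - 1269/q(-117) = 19835/(-92) - 1269/sqrt(68 + 1/(-117)) = 19835*(-1/92) - 1269/sqrt(68 - 1/117) = -19835/92 - 1269*3*sqrt(103415)/7955 = -19835/92 - 3807*sqrt(103415)/7955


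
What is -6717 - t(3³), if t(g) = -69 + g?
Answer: -6675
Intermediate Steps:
-6717 - t(3³) = -6717 - (-69 + 3³) = -6717 - (-69 + 27) = -6717 - 1*(-42) = -6717 + 42 = -6675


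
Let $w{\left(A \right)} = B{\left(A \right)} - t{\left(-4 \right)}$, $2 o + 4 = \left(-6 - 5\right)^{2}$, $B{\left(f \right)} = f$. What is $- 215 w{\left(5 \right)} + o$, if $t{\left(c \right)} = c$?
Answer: $- \frac{3753}{2} \approx -1876.5$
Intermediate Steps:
$o = \frac{117}{2}$ ($o = -2 + \frac{\left(-6 - 5\right)^{2}}{2} = -2 + \frac{\left(-11\right)^{2}}{2} = -2 + \frac{1}{2} \cdot 121 = -2 + \frac{121}{2} = \frac{117}{2} \approx 58.5$)
$w{\left(A \right)} = 4 + A$ ($w{\left(A \right)} = A - -4 = A + 4 = 4 + A$)
$- 215 w{\left(5 \right)} + o = - 215 \left(4 + 5\right) + \frac{117}{2} = \left(-215\right) 9 + \frac{117}{2} = -1935 + \frac{117}{2} = - \frac{3753}{2}$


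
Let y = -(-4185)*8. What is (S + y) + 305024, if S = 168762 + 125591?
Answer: 632857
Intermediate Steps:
S = 294353
y = 33480 (y = -93*(-360) = 33480)
(S + y) + 305024 = (294353 + 33480) + 305024 = 327833 + 305024 = 632857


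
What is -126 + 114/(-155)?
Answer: -19644/155 ≈ -126.74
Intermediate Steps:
-126 + 114/(-155) = -126 - 1/155*114 = -126 - 114/155 = -19644/155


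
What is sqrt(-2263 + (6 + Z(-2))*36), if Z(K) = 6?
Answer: I*sqrt(1831) ≈ 42.79*I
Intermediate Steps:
sqrt(-2263 + (6 + Z(-2))*36) = sqrt(-2263 + (6 + 6)*36) = sqrt(-2263 + 12*36) = sqrt(-2263 + 432) = sqrt(-1831) = I*sqrt(1831)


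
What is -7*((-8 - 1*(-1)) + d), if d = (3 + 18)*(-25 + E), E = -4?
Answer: 4312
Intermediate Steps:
d = -609 (d = (3 + 18)*(-25 - 4) = 21*(-29) = -609)
-7*((-8 - 1*(-1)) + d) = -7*((-8 - 1*(-1)) - 609) = -7*((-8 + 1) - 609) = -7*(-7 - 609) = -7*(-616) = 4312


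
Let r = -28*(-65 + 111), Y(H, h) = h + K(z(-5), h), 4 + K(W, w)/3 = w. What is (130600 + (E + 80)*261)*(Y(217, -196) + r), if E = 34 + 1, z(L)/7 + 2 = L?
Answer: -334721660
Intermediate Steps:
z(L) = -14 + 7*L
E = 35
K(W, w) = -12 + 3*w
Y(H, h) = -12 + 4*h (Y(H, h) = h + (-12 + 3*h) = -12 + 4*h)
r = -1288 (r = -28*46 = -1288)
(130600 + (E + 80)*261)*(Y(217, -196) + r) = (130600 + (35 + 80)*261)*((-12 + 4*(-196)) - 1288) = (130600 + 115*261)*((-12 - 784) - 1288) = (130600 + 30015)*(-796 - 1288) = 160615*(-2084) = -334721660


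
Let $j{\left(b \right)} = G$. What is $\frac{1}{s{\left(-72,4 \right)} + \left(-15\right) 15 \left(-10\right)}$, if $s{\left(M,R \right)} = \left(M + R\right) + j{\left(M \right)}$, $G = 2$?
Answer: $\frac{1}{2184} \approx 0.00045788$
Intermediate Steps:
$j{\left(b \right)} = 2$
$s{\left(M,R \right)} = 2 + M + R$ ($s{\left(M,R \right)} = \left(M + R\right) + 2 = 2 + M + R$)
$\frac{1}{s{\left(-72,4 \right)} + \left(-15\right) 15 \left(-10\right)} = \frac{1}{\left(2 - 72 + 4\right) + \left(-15\right) 15 \left(-10\right)} = \frac{1}{-66 - -2250} = \frac{1}{-66 + 2250} = \frac{1}{2184}$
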